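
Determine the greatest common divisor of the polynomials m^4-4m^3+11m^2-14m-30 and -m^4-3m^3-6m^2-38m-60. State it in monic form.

m^2-2m+10

Repeated division with remainder:
  m^4-4m^3+11m^2-14m-30 = (-1)(-m^4-3m^3-6m^2-38m-60) + (-7m^3+5m^2-52m-90)
  -m^4-3m^3-6m^2-38m-60 = ((1/7)m+26/49)(-7m^3+5m^2-52m-90) + (-(60/49)m^2+(120/49)m-600/49)
  -7m^3+5m^2-52m-90 = ((343/60)m+147/20)(-(60/49)m^2+(120/49)m-600/49) + (0)
Last nonzero remainder: -(60/49)m^2+(120/49)m-600/49. Dividing through by -60/49 gives the monic gcd m^2-2m+10.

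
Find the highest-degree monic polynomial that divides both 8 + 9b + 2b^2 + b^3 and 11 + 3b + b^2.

Apply the Euclidean algorithm:
  b^3 + 2b^2 + 9b + 8 = (b - 1)(b^2 + 3b + 11) + (b + 19)
  b^2 + 3b + 11 = (b - 16)(b + 19) + (315)
  b + 19 = ((1/315)b + 19/315)(315) + (0)
The last nonzero remainder is the constant 315, so the polynomials are coprime and gcd = 1.

1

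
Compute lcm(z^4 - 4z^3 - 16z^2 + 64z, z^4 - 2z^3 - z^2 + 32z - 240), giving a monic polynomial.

By polynomial division,
  z^4 - 4z^3 - 16z^2 + 64z = (z^4 - 2z^3 - z^2 + 32z - 240) + (-2z^3 - 15z^2 + 32z + 240)
  z^4 - 2z^3 - z^2 + 32z - 240 = (-(1/2)z + 19/4)(-2z^3 - 15z^2 + 32z + 240) + ((345/4)z^2 - 1380)
  -2z^3 - 15z^2 + 32z + 240 = (-(8/345)z - 4/23)((345/4)z^2 - 1380) + (0)
Last nonzero remainder: (345/4)z^2 - 1380. Dividing through by 345/4 gives the monic gcd z^2 - 16.
Then lcm(f, g) = f·g / gcd(f, g); expanding and making the result monic gives the answer.

z^6 - 6z^5 + 7z^4 + 36z^3 - 368z^2 + 960z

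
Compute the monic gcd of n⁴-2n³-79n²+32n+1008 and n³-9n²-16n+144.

By polynomial division,
  n⁴-2n³-79n²+32n+1008 = (n+7)(n³-9n²-16n+144) + (0)
The last nonzero remainder n³-9n²-16n+144 is already monic.

n³-9n²-16n+144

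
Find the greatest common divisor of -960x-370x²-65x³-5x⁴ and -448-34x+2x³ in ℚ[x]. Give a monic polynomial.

32+7x+x²

Euclidean algorithm in ℚ[x]:
  -5x⁴-65x³-370x²-960x = (-(5/2)x-65/2)(2x³-34x-448) + (-455x²-3185x-14560)
  2x³-34x-448 = (-(2/455)x+2/65)(-455x²-3185x-14560) + (0)
Last nonzero remainder: -455x²-3185x-14560. Dividing through by -455 gives the monic gcd x²+7x+32.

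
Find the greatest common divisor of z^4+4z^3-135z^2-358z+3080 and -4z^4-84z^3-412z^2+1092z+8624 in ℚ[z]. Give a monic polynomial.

Euclidean algorithm in ℚ[z]:
  z^4+4z^3-135z^2-358z+3080 = (-1/4)(-4z^4-84z^3-412z^2+1092z+8624) + (-17z^3-238z^2-85z+5236)
  -4z^4-84z^3-412z^2+1092z+8624 = ((4/17)z+28/17)(-17z^3-238z^2-85z+5236) + (0)
Last nonzero remainder: -17z^3-238z^2-85z+5236. Dividing through by -17 gives the monic gcd z^3+14z^2+5z-308.

z^3+14z^2+5z-308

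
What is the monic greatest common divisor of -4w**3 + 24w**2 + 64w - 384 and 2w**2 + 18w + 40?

w + 4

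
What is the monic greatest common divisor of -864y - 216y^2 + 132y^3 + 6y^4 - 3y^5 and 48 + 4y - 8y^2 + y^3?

48 + 4y - 8y^2 + y^3

Repeated division with remainder:
  -3y^5 + 6y^4 + 132y^3 - 216y^2 - 864y = (-3y^2 - 18y)(y^3 - 8y^2 + 4y + 48) + (0)
The last nonzero remainder y^3 - 8y^2 + 4y + 48 is already monic.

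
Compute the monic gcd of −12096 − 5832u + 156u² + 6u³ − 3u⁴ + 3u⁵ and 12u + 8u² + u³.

Euclidean algorithm in ℚ[u]:
  3u⁵ − 3u⁴ + 6u³ + 156u² − 5832u − 12096 = (3u² − 27u + 186)(u³ + 8u² + 12u) + (−1008u² − 8064u − 12096)
  u³ + 8u² + 12u = (−(1/1008)u)(−1008u² − 8064u − 12096) + (0)
Last nonzero remainder: −1008u² − 8064u − 12096. Dividing through by −1008 gives the monic gcd u² + 8u + 12.

12 + 8u + u²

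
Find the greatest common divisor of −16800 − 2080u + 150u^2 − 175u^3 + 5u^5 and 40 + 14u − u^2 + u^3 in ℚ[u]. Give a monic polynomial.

20 − 3u + u^2

Repeated division with remainder:
  5u^5 − 175u^3 + 150u^2 − 2080u − 16800 = (5u^2 + 5u − 240)(u^3 − u^2 + 14u + 40) + (−360u^2 + 1080u − 7200)
  u^3 − u^2 + 14u + 40 = (−(1/360)u − 1/180)(−360u^2 + 1080u − 7200) + (0)
Last nonzero remainder: −360u^2 + 1080u − 7200. Dividing through by −360 gives the monic gcd u^2 − 3u + 20.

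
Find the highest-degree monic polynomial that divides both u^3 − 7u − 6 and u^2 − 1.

u + 1

Apply the Euclidean algorithm:
  u^3 − 7u − 6 = (u)(u^2 − 1) + (−6u − 6)
  u^2 − 1 = (−(1/6)u + 1/6)(−6u − 6) + (0)
Last nonzero remainder: −6u − 6. Dividing through by −6 gives the monic gcd u + 1.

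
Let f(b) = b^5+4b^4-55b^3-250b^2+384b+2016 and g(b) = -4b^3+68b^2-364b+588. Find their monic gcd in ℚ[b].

b^2-10b+21

Euclidean algorithm in ℚ[b]:
  b^5+4b^4-55b^3-250b^2+384b+2016 = (-(1/4)b^2-(21/4)b-211/4)(-4b^3+68b^2-364b+588) + (1573b^2-15730b+33033)
  -4b^3+68b^2-364b+588 = (-(4/1573)b+28/1573)(1573b^2-15730b+33033) + (0)
Last nonzero remainder: 1573b^2-15730b+33033. Dividing through by 1573 gives the monic gcd b^2-10b+21.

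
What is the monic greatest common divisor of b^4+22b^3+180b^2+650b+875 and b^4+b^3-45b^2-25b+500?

Apply the Euclidean algorithm:
  b^4+22b^3+180b^2+650b+875 = (b^4+b^3-45b^2-25b+500) + (21b^3+225b^2+675b+375)
  b^4+b^3-45b^2-25b+500 = ((1/21)b-68/147)(21b^3+225b^2+675b+375) + ((1320/49)b^2+(13200/49)b+33000/49)
  21b^3+225b^2+675b+375 = ((343/440)b+49/88)((1320/49)b^2+(13200/49)b+33000/49) + (0)
Last nonzero remainder: (1320/49)b^2+(13200/49)b+33000/49. Dividing through by 1320/49 gives the monic gcd b^2+10b+25.

b^2+10b+25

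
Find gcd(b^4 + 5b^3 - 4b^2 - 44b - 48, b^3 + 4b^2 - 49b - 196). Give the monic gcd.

b + 4

Repeated division with remainder:
  b^4 + 5b^3 - 4b^2 - 44b - 48 = (b + 1)(b^3 + 4b^2 - 49b - 196) + (41b^2 + 201b + 148)
  b^3 + 4b^2 - 49b - 196 = ((1/41)b - 37/1681)(41b^2 + 201b + 148) + (-(81000/1681)b - 324000/1681)
  41b^2 + 201b + 148 = (-(68921/81000)b - 62197/81000)(-(81000/1681)b - 324000/1681) + (0)
Last nonzero remainder: -(81000/1681)b - 324000/1681. Dividing through by -81000/1681 gives the monic gcd b + 4.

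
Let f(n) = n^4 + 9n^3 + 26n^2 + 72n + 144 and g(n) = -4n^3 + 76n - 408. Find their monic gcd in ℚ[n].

By polynomial division,
  n^4 + 9n^3 + 26n^2 + 72n + 144 = (-(1/4)n - 9/4)(-4n^3 + 76n - 408) + (45n^2 + 141n - 774)
  -4n^3 + 76n - 408 = (-(4/45)n + 188/675)(45n^2 + 141n - 774) + (-(7216/225)n - 14432/75)
  45n^2 + 141n - 774 = (-(10125/7216)n + 29025/7216)(-(7216/225)n - 14432/75) + (0)
Last nonzero remainder: -(7216/225)n - 14432/75. Dividing through by -7216/225 gives the monic gcd n + 6.

n + 6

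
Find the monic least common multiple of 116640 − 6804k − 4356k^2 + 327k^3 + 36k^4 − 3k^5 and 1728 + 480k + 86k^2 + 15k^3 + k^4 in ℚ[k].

−1244160 + 72576k + 7584k^2 − 1220k^3 + 1068k^4 − 77k^5 − 12k^6 + k^7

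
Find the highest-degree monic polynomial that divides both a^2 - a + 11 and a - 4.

Repeated division with remainder:
  a^2 - a + 11 = (a + 3)(a - 4) + (23)
  a - 4 = ((1/23)a - 4/23)(23) + (0)
The last nonzero remainder is the constant 23, so the polynomials are coprime and gcd = 1.

1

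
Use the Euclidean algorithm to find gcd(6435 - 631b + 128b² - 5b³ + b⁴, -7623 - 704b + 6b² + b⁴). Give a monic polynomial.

Repeated division with remainder:
  b⁴ - 5b³ + 128b² - 631b + 6435 = (b⁴ + 6b² - 704b - 7623) + (-5b³ + 122b² + 73b + 14058)
  b⁴ + 6b² - 704b - 7623 = (-(1/5)b - 122/25)(-5b³ + 122b² + 73b + 14058) + ((15399/25)b² + (61596/25)b + 1524501/25)
  -5b³ + 122b² + 73b + 14058 = (-(125/15399)b + 3550/15399)((15399/25)b² + (61596/25)b + 1524501/25) + (0)
Last nonzero remainder: (15399/25)b² + (61596/25)b + 1524501/25. Dividing through by 15399/25 gives the monic gcd b² + 4b + 99.

99 + 4b + b²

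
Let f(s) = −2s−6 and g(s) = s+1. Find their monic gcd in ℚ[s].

1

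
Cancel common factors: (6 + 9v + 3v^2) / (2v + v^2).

(3 + 3v)/(v)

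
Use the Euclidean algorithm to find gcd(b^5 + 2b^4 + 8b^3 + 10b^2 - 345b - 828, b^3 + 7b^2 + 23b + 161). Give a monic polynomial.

Repeated division with remainder:
  b^5 + 2b^4 + 8b^3 + 10b^2 - 345b - 828 = (b^2 - 5b + 20)(b^3 + 7b^2 + 23b + 161) + (-176b^2 - 4048)
  b^3 + 7b^2 + 23b + 161 = (-(1/176)b - 7/176)(-176b^2 - 4048) + (0)
Last nonzero remainder: -176b^2 - 4048. Dividing through by -176 gives the monic gcd b^2 + 23.

b^2 + 23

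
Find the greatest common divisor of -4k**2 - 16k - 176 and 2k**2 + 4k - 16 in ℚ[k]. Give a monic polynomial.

1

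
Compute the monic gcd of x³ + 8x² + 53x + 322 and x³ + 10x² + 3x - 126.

By polynomial division,
  x³ + 8x² + 53x + 322 = (x³ + 10x² + 3x - 126) + (-2x² + 50x + 448)
  x³ + 10x² + 3x - 126 = (-(1/2)x - 35/2)(-2x² + 50x + 448) + (1102x + 7714)
  -2x² + 50x + 448 = (-(1/551)x + 32/551)(1102x + 7714) + (0)
Last nonzero remainder: 1102x + 7714. Dividing through by 1102 gives the monic gcd x + 7.

x + 7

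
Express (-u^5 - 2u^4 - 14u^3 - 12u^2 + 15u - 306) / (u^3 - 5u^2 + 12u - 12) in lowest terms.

(-u^3 - 5u^2 - 23u - 51)/(u - 2)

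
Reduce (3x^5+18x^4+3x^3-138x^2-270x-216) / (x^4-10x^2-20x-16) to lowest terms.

Apply the Euclidean algorithm:
  3x^5+18x^4+3x^3-138x^2-270x-216 = (3x+18)(x^4-10x^2-20x-16) + (33x^3+102x^2+138x+72)
  x^4-10x^2-20x-16 = ((1/33)x-34/363)(33x^3+102x^2+138x+72) + (-(560/121)x^2-(1120/121)x-1120/121)
  33x^3+102x^2+138x+72 = (-(3993/560)x-1089/140)(-(560/121)x^2-(1120/121)x-1120/121) + (0)
Last nonzero remainder: -(560/121)x^2-(1120/121)x-1120/121. Dividing through by -560/121 gives the monic gcd x^2+2x+2.
Cancel x^2+2x+2 from numerator and denominator to get the reduced form.

(3x^3+12x^2-27x-108)/(x^2-2x-8)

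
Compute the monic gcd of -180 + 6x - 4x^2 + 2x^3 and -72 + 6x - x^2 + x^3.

18 + 3x + x^2

Repeated division with remainder:
  2x^3 - 4x^2 + 6x - 180 = (2)(x^3 - x^2 + 6x - 72) + (-2x^2 - 6x - 36)
  x^3 - x^2 + 6x - 72 = (-(1/2)x + 2)(-2x^2 - 6x - 36) + (0)
Last nonzero remainder: -2x^2 - 6x - 36. Dividing through by -2 gives the monic gcd x^2 + 3x + 18.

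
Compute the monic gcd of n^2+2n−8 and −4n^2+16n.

Apply the Euclidean algorithm:
  n^2+2n−8 = (−1/4)(−4n^2+16n) + (6n−8)
  −4n^2+16n = (−(2/3)n+16/9)(6n−8) + (128/9)
  6n−8 = ((27/64)n−9/16)(128/9) + (0)
The last nonzero remainder is the constant 128/9, so the polynomials are coprime and gcd = 1.

1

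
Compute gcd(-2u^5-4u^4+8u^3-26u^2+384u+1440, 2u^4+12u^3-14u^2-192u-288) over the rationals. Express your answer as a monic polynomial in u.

u^3+3u^2-16u-48

Apply the Euclidean algorithm:
  -2u^5-4u^4+8u^3-26u^2+384u+1440 = (-u+4)(2u^4+12u^3-14u^2-192u-288) + (-54u^3-162u^2+864u+2592)
  2u^4+12u^3-14u^2-192u-288 = (-(1/27)u-1/9)(-54u^3-162u^2+864u+2592) + (0)
Last nonzero remainder: -54u^3-162u^2+864u+2592. Dividing through by -54 gives the monic gcd u^3+3u^2-16u-48.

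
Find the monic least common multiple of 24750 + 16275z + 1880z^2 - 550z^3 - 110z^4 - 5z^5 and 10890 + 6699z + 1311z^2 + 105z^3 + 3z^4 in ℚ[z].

-54450 - 40755z - 7391z^2 + 834z^3 + 352z^4 + 33z^5 + z^6

Euclidean algorithm in ℚ[z]:
  -5z^5 - 110z^4 - 550z^3 + 1880z^2 + 16275z + 24750 = (-(5/3)z + 65/3)(3z^4 + 105z^3 + 1311z^2 + 6699z + 10890) + (-640z^3 - 15360z^2 - 110720z - 211200)
  3z^4 + 105z^3 + 1311z^2 + 6699z + 10890 = (-(3/640)z - 33/640)(-640z^3 - 15360z^2 - 110720z - 211200) + (0)
Last nonzero remainder: -640z^3 - 15360z^2 - 110720z - 211200. Dividing through by -640 gives the monic gcd z^3 + 24z^2 + 173z + 330.
Then lcm(f, g) = f·g / gcd(f, g); expanding and making the result monic gives the answer.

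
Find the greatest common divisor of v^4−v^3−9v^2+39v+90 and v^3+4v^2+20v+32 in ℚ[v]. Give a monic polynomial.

v+2

Euclidean algorithm in ℚ[v]:
  v^4−v^3−9v^2+39v+90 = (v−5)(v^3+4v^2+20v+32) + (−9v^2+107v+250)
  v^3+4v^2+20v+32 = (−(1/9)v−143/81)(−9v^2+107v+250) + ((19171/81)v+38342/81)
  −9v^2+107v+250 = (−(729/19171)v+10125/19171)((19171/81)v+38342/81) + (0)
Last nonzero remainder: (19171/81)v+38342/81. Dividing through by 19171/81 gives the monic gcd v+2.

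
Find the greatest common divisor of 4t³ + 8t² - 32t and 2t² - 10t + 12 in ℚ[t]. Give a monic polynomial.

Apply the Euclidean algorithm:
  4t³ + 8t² - 32t = (2t + 14)(2t² - 10t + 12) + (84t - 168)
  2t² - 10t + 12 = ((1/42)t - 1/14)(84t - 168) + (0)
Last nonzero remainder: 84t - 168. Dividing through by 84 gives the monic gcd t - 2.

t - 2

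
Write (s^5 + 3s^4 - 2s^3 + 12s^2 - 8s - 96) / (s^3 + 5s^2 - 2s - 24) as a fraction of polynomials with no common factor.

Repeated division with remainder:
  s^5 + 3s^4 - 2s^3 + 12s^2 - 8s - 96 = (s^2 - 2s + 10)(s^3 + 5s^2 - 2s - 24) + (-18s^2 - 36s + 144)
  s^3 + 5s^2 - 2s - 24 = (-(1/18)s - 1/6)(-18s^2 - 36s + 144) + (0)
Last nonzero remainder: -18s^2 - 36s + 144. Dividing through by -18 gives the monic gcd s^2 + 2s - 8.
Cancel s^2 + 2s - 8 from numerator and denominator to get the reduced form.

(s^3 + s^2 + 4s + 12)/(s + 3)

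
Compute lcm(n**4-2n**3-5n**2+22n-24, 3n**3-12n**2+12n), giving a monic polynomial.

Apply the Euclidean algorithm:
  n**4-2n**3-5n**2+22n-24 = ((1/3)n+2/3)(3n**3-12n**2+12n) + (-n**2+14n-24)
  3n**3-12n**2+12n = (-3n-30)(-n**2+14n-24) + (360n-720)
  -n**2+14n-24 = (-(1/360)n+1/30)(360n-720) + (0)
Last nonzero remainder: 360n-720. Dividing through by 360 gives the monic gcd n-2.
Then lcm(f, g) = f·g / gcd(f, g); expanding and making the result monic gives the answer.

n**6-4n**5-n**4+32n**3-68n**2+48n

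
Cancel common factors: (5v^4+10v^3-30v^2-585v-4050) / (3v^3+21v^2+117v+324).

(5v^2-5v-150)/(3v+12)

Euclidean algorithm in ℚ[v]:
  5v^4+10v^3-30v^2-585v-4050 = ((5/3)v-25/3)(3v^3+21v^2+117v+324) + (-50v^2-150v-1350)
  3v^3+21v^2+117v+324 = (-(3/50)v-6/25)(-50v^2-150v-1350) + (0)
Last nonzero remainder: -50v^2-150v-1350. Dividing through by -50 gives the monic gcd v^2+3v+27.
Cancel v^2+3v+27 from numerator and denominator to get the reduced form.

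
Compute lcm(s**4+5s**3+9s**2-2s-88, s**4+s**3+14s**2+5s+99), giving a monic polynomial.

Apply the Euclidean algorithm:
  s**4+5s**3+9s**2-2s-88 = (s**4+s**3+14s**2+5s+99) + (4s**3-5s**2-7s-187)
  s**4+s**3+14s**2+5s+99 = ((1/4)s+9/16)(4s**3-5s**2-7s-187) + ((297/16)s**2+(891/16)s+3267/16)
  4s**3-5s**2-7s-187 = ((64/297)s-272/297)((297/16)s**2+(891/16)s+3267/16) + (0)
Last nonzero remainder: (297/16)s**2+(891/16)s+3267/16. Dividing through by 297/16 gives the monic gcd s**2+3s+11.
Then lcm(f, g) = f·g / gcd(f, g); expanding and making the result monic gives the answer.

s**6+3s**5+8s**4+25s**3-3s**2+158s-792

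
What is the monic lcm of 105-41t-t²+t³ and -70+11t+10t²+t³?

-1050+725t-8t²-54t³+2t⁴+t⁵

Euclidean algorithm in ℚ[t]:
  t³-t²-41t+105 = (t³+10t²+11t-70) + (-11t²-52t+175)
  t³+10t²+11t-70 = (-(1/11)t-58/121)(-11t²-52t+175) + ((240/121)t+1680/121)
  -11t²-52t+175 = (-(1331/240)t+605/48)((240/121)t+1680/121) + (0)
Last nonzero remainder: (240/121)t+1680/121. Dividing through by 240/121 gives the monic gcd t+7.
Then lcm(f, g) = f·g / gcd(f, g); expanding and making the result monic gives the answer.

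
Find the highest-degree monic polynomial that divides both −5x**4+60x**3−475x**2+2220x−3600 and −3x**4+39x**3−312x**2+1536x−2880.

Repeated division with remainder:
  −5x**4+60x**3−475x**2+2220x−3600 = (5/3)(−3x**4+39x**3−312x**2+1536x−2880) + (−5x**3+45x**2−340x+1200)
  −3x**4+39x**3−312x**2+1536x−2880 = ((3/5)x−12/5)(−5x**3+45x**2−340x+1200) + (0)
Last nonzero remainder: −5x**3+45x**2−340x+1200. Dividing through by −5 gives the monic gcd x**3−9x**2+68x−240.

x**3−9x**2+68x−240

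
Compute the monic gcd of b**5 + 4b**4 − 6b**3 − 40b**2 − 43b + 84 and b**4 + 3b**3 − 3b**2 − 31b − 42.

Euclidean algorithm in ℚ[b]:
  b**5 + 4b**4 − 6b**3 − 40b**2 − 43b + 84 = (b + 1)(b**4 + 3b**3 − 3b**2 − 31b − 42) + (−6b**3 − 6b**2 + 30b + 126)
  b**4 + 3b**3 − 3b**2 − 31b − 42 = (−(1/6)b − 1/3)(−6b**3 − 6b**2 + 30b + 126) + (0)
Last nonzero remainder: −6b**3 − 6b**2 + 30b + 126. Dividing through by −6 gives the monic gcd b**3 + b**2 − 5b − 21.

b**3 + b**2 − 5b − 21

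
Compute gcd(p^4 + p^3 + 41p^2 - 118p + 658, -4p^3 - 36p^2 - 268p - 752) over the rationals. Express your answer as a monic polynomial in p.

p^2 + 5p + 47

By polynomial division,
  p^4 + p^3 + 41p^2 - 118p + 658 = (-(1/4)p + 2)(-4p^3 - 36p^2 - 268p - 752) + (46p^2 + 230p + 2162)
  -4p^3 - 36p^2 - 268p - 752 = (-(2/23)p - 8/23)(46p^2 + 230p + 2162) + (0)
Last nonzero remainder: 46p^2 + 230p + 2162. Dividing through by 46 gives the monic gcd p^2 + 5p + 47.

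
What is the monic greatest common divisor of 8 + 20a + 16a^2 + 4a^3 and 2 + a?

2 + a

Euclidean algorithm in ℚ[a]:
  4a^3 + 16a^2 + 20a + 8 = (4a^2 + 8a + 4)(a + 2) + (0)
The last nonzero remainder a + 2 is already monic.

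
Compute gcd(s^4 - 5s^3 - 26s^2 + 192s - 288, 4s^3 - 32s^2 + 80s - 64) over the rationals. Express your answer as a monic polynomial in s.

s - 4

Repeated division with remainder:
  s^4 - 5s^3 - 26s^2 + 192s - 288 = ((1/4)s + 3/4)(4s^3 - 32s^2 + 80s - 64) + (-22s^2 + 148s - 240)
  4s^3 - 32s^2 + 80s - 64 = (-(2/11)s + 28/121)(-22s^2 + 148s - 240) + ((256/121)s - 1024/121)
  -22s^2 + 148s - 240 = (-(1331/128)s + 1815/64)((256/121)s - 1024/121) + (0)
Last nonzero remainder: (256/121)s - 1024/121. Dividing through by 256/121 gives the monic gcd s - 4.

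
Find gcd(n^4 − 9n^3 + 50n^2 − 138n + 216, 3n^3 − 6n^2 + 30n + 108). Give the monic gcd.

n^2 − 4n + 18

Euclidean algorithm in ℚ[n]:
  n^4 − 9n^3 + 50n^2 − 138n + 216 = ((1/3)n − 7/3)(3n^3 − 6n^2 + 30n + 108) + (26n^2 − 104n + 468)
  3n^3 − 6n^2 + 30n + 108 = ((3/26)n + 3/13)(26n^2 − 104n + 468) + (0)
Last nonzero remainder: 26n^2 − 104n + 468. Dividing through by 26 gives the monic gcd n^2 − 4n + 18.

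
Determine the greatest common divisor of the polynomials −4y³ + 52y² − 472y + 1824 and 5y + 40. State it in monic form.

1

Euclidean algorithm in ℚ[y]:
  −4y³ + 52y² − 472y + 1824 = (−(4/5)y² + (84/5)y − 1144/5)(5y + 40) + (10976)
  5y + 40 = ((5/10976)y + 5/1372)(10976) + (0)
The last nonzero remainder is the constant 10976, so the polynomials are coprime and gcd = 1.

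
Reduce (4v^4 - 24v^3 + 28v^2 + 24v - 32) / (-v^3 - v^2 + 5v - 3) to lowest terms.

(-4v^3 + 20v^2 - 8v - 32)/(v^2 + 2v - 3)

Apply the Euclidean algorithm:
  4v^4 - 24v^3 + 28v^2 + 24v - 32 = (-4v + 28)(-v^3 - v^2 + 5v - 3) + (76v^2 - 128v + 52)
  -v^3 - v^2 + 5v - 3 = (-(1/76)v - 51/1444)(76v^2 - 128v + 52) + ((420/361)v - 420/361)
  76v^2 - 128v + 52 = ((6859/105)v - 4693/105)((420/361)v - 420/361) + (0)
Last nonzero remainder: (420/361)v - 420/361. Dividing through by 420/361 gives the monic gcd v - 1.
Cancel v - 1 from numerator and denominator to get the reduced form.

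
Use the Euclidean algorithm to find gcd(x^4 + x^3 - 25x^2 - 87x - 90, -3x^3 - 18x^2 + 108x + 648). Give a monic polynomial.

Euclidean algorithm in ℚ[x]:
  x^4 + x^3 - 25x^2 - 87x - 90 = (-(1/3)x + 5/3)(-3x^3 - 18x^2 + 108x + 648) + (41x^2 - 51x - 1170)
  -3x^3 - 18x^2 + 108x + 648 = (-(3/41)x - 891/1681)(41x^2 - 51x - 1170) + (-(7803/1681)x + 46818/1681)
  41x^2 - 51x - 1170 = (-(68921/7803)x - 109265/2601)(-(7803/1681)x + 46818/1681) + (0)
Last nonzero remainder: -(7803/1681)x + 46818/1681. Dividing through by -7803/1681 gives the monic gcd x - 6.

x - 6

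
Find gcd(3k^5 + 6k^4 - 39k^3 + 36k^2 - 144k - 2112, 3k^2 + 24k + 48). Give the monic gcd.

k^2 + 8k + 16

Apply the Euclidean algorithm:
  3k^5 + 6k^4 - 39k^3 + 36k^2 - 144k - 2112 = (k^3 - 6k^2 + 19k - 44)(3k^2 + 24k + 48) + (0)
Last nonzero remainder: 3k^2 + 24k + 48. Dividing through by 3 gives the monic gcd k^2 + 8k + 16.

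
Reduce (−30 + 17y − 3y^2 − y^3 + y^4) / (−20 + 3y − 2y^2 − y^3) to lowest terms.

Euclidean algorithm in ℚ[y]:
  y^4 − y^3 − 3y^2 + 17y − 30 = (−y + 3)(−y^3 − 2y^2 + 3y − 20) + (6y^2 − 12y + 30)
  −y^3 − 2y^2 + 3y − 20 = (−(1/6)y − 2/3)(6y^2 − 12y + 30) + (0)
Last nonzero remainder: 6y^2 − 12y + 30. Dividing through by 6 gives the monic gcd y^2 − 2y + 5.
Cancel y^2 − 2y + 5 from numerator and denominator to get the reduced form.

(6 − y − y^2)/(4 + y)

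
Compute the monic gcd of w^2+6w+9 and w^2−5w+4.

By polynomial division,
  w^2+6w+9 = (w^2−5w+4) + (11w+5)
  w^2−5w+4 = ((1/11)w−60/121)(11w+5) + (784/121)
  11w+5 = ((1331/784)w+605/784)(784/121) + (0)
The last nonzero remainder is the constant 784/121, so the polynomials are coprime and gcd = 1.

1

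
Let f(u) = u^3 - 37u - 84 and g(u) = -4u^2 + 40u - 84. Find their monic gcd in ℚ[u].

u - 7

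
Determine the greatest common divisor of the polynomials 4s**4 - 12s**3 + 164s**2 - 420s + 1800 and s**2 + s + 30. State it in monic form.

s**2 + s + 30

Euclidean algorithm in ℚ[s]:
  4s**4 - 12s**3 + 164s**2 - 420s + 1800 = (4s**2 - 16s + 60)(s**2 + s + 30) + (0)
The last nonzero remainder s**2 + s + 30 is already monic.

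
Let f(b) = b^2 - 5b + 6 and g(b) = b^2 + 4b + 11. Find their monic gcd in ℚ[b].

1

Euclidean algorithm in ℚ[b]:
  b^2 - 5b + 6 = (b^2 + 4b + 11) + (-9b - 5)
  b^2 + 4b + 11 = (-(1/9)b - 31/81)(-9b - 5) + (736/81)
  -9b - 5 = (-(729/736)b - 405/736)(736/81) + (0)
The last nonzero remainder is the constant 736/81, so the polynomials are coprime and gcd = 1.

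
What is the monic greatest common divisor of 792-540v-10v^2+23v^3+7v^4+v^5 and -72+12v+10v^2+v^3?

Apply the Euclidean algorithm:
  v^5+7v^4+23v^3-10v^2-540v+792 = (v^2-3v+41)(v^3+10v^2+12v-72) + (-312v^2-1248v+3744)
  v^3+10v^2+12v-72 = (-(1/312)v-1/52)(-312v^2-1248v+3744) + (0)
Last nonzero remainder: -312v^2-1248v+3744. Dividing through by -312 gives the monic gcd v^2+4v-12.

-12+4v+v^2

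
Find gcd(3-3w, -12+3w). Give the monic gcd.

1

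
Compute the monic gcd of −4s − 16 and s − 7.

By polynomial division,
  −4s − 16 = (−4)(s − 7) + (−44)
  s − 7 = (−(1/44)s + 7/44)(−44) + (0)
The last nonzero remainder is the constant −44, so the polynomials are coprime and gcd = 1.

1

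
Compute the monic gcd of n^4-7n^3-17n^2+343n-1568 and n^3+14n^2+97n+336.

Apply the Euclidean algorithm:
  n^4-7n^3-17n^2+343n-1568 = (n-21)(n^3+14n^2+97n+336) + (180n^2+2044n+5488)
  n^3+14n^2+97n+336 = ((1/180)n+119/8100)(180n^2+2044n+5488) + ((73876/2025)n+517132/2025)
  180n^2+2044n+5488 = ((91125/18469)n+396900/18469)((73876/2025)n+517132/2025) + (0)
Last nonzero remainder: (73876/2025)n+517132/2025. Dividing through by 73876/2025 gives the monic gcd n+7.

n+7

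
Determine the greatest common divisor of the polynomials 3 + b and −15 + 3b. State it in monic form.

Repeated division with remainder:
  b + 3 = (1/3)(3b − 15) + (8)
  3b − 15 = ((3/8)b − 15/8)(8) + (0)
The last nonzero remainder is the constant 8, so the polynomials are coprime and gcd = 1.

1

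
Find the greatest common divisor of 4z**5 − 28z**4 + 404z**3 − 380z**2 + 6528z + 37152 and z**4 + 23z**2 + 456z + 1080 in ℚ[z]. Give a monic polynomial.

z**3 − 5z**2 + 48z + 216

Apply the Euclidean algorithm:
  4z**5 − 28z**4 + 404z**3 − 380z**2 + 6528z + 37152 = (4z − 28)(z**4 + 23z**2 + 456z + 1080) + (312z**3 − 1560z**2 + 14976z + 67392)
  z**4 + 23z**2 + 456z + 1080 = ((1/312)z + 5/312)(312z**3 − 1560z**2 + 14976z + 67392) + (0)
Last nonzero remainder: 312z**3 − 1560z**2 + 14976z + 67392. Dividing through by 312 gives the monic gcd z**3 − 5z**2 + 48z + 216.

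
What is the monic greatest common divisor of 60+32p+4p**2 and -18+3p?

Repeated division with remainder:
  4p**2+32p+60 = ((4/3)p+56/3)(3p-18) + (396)
  3p-18 = ((1/132)p-1/22)(396) + (0)
The last nonzero remainder is the constant 396, so the polynomials are coprime and gcd = 1.

1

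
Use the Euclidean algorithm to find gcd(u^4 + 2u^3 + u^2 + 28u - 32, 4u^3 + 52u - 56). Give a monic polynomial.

Euclidean algorithm in ℚ[u]:
  u^4 + 2u^3 + u^2 + 28u - 32 = ((1/4)u + 1/2)(4u^3 + 52u - 56) + (-12u^2 + 16u - 4)
  4u^3 + 52u - 56 = (-(1/3)u - 4/9)(-12u^2 + 16u - 4) + ((520/9)u - 520/9)
  -12u^2 + 16u - 4 = (-(27/130)u + 9/130)((520/9)u - 520/9) + (0)
Last nonzero remainder: (520/9)u - 520/9. Dividing through by 520/9 gives the monic gcd u - 1.

u - 1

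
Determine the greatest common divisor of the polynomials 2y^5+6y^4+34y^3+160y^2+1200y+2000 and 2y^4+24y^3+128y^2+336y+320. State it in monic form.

Repeated division with remainder:
  2y^5+6y^4+34y^3+160y^2+1200y+2000 = (y-9)(2y^4+24y^3+128y^2+336y+320) + (122y^3+976y^2+3904y+4880)
  2y^4+24y^3+128y^2+336y+320 = ((1/61)y+4/61)(122y^3+976y^2+3904y+4880) + (0)
Last nonzero remainder: 122y^3+976y^2+3904y+4880. Dividing through by 122 gives the monic gcd y^3+8y^2+32y+40.

y^3+8y^2+32y+40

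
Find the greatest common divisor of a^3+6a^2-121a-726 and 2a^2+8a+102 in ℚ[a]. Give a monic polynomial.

Repeated division with remainder:
  a^3+6a^2-121a-726 = ((1/2)a+1)(2a^2+8a+102) + (-180a-828)
  2a^2+8a+102 = (-(1/90)a+1/150)(-180a-828) + (2688/25)
  -180a-828 = (-(375/224)a-1725/224)(2688/25) + (0)
The last nonzero remainder is the constant 2688/25, so the polynomials are coprime and gcd = 1.

1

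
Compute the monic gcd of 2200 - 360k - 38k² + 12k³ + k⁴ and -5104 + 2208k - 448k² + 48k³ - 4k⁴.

22 - 8k + k²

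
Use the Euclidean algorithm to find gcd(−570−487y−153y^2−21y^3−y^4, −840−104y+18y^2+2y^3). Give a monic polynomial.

Euclidean algorithm in ℚ[y]:
  −y^4−21y^3−153y^2−487y−570 = (−(1/2)y−6)(2y^3+18y^2−104y−840) + (−97y^2−1531y−5610)
  2y^3+18y^2−104y−840 = (−(2/97)y+1316/9409)(−97y^2−1531y−5610) + (−(52080/9409)y−520800/9409)
  −97y^2−1531y−5610 = ((912673/52080)y+1759483/17360)(−(52080/9409)y−520800/9409) + (0)
Last nonzero remainder: −(52080/9409)y−520800/9409. Dividing through by −52080/9409 gives the monic gcd y+10.

10+y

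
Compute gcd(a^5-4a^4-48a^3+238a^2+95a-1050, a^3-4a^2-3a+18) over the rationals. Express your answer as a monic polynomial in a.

Apply the Euclidean algorithm:
  a^5-4a^4-48a^3+238a^2+95a-1050 = (a^2-45)(a^3-4a^2-3a+18) + (40a^2-40a-240)
  a^3-4a^2-3a+18 = ((1/40)a-3/40)(40a^2-40a-240) + (0)
Last nonzero remainder: 40a^2-40a-240. Dividing through by 40 gives the monic gcd a^2-a-6.

a^2-a-6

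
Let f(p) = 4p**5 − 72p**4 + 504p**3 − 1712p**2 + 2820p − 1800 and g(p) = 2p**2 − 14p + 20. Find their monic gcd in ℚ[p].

p**2 − 7p + 10

By polynomial division,
  4p**5 − 72p**4 + 504p**3 − 1712p**2 + 2820p − 1800 = (2p**3 − 22p**2 + 78p − 90)(2p**2 − 14p + 20) + (0)
Last nonzero remainder: 2p**2 − 14p + 20. Dividing through by 2 gives the monic gcd p**2 − 7p + 10.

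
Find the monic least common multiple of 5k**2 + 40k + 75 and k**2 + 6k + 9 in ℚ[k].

k**3 + 11k**2 + 39k + 45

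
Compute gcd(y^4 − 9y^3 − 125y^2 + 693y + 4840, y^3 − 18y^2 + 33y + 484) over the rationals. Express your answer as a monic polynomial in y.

y^2 − 22y + 121

Repeated division with remainder:
  y^4 − 9y^3 − 125y^2 + 693y + 4840 = (y + 9)(y^3 − 18y^2 + 33y + 484) + (4y^2 − 88y + 484)
  y^3 − 18y^2 + 33y + 484 = ((1/4)y + 1)(4y^2 − 88y + 484) + (0)
Last nonzero remainder: 4y^2 − 88y + 484. Dividing through by 4 gives the monic gcd y^2 − 22y + 121.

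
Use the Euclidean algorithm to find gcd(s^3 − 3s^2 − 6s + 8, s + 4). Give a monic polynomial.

By polynomial division,
  s^3 − 3s^2 − 6s + 8 = (s^2 − 7s + 22)(s + 4) + (−80)
  s + 4 = (−(1/80)s − 1/20)(−80) + (0)
The last nonzero remainder is the constant −80, so the polynomials are coprime and gcd = 1.

1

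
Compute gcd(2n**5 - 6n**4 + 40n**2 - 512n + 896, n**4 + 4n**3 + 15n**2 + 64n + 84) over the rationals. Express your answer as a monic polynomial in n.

Repeated division with remainder:
  2n**5 - 6n**4 + 40n**2 - 512n + 896 = (2n - 14)(n**4 + 4n**3 + 15n**2 + 64n + 84) + (26n**3 + 122n**2 + 216n + 2072)
  n**4 + 4n**3 + 15n**2 + 64n + 84 = ((1/26)n - 9/338)(26n**3 + 122n**2 + 216n + 2072) + ((1680/169)n**2 - (1680/169)n + 23520/169)
  26n**3 + 122n**2 + 216n + 2072 = ((2197/840)n + 6253/420)((1680/169)n**2 - (1680/169)n + 23520/169) + (0)
Last nonzero remainder: (1680/169)n**2 - (1680/169)n + 23520/169. Dividing through by 1680/169 gives the monic gcd n**2 - n + 14.

n**2 - n + 14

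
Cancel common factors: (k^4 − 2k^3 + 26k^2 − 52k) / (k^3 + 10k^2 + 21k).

(k^3 − 2k^2 + 26k − 52)/(k^2 + 10k + 21)

Apply the Euclidean algorithm:
  k^4 − 2k^3 + 26k^2 − 52k = (k − 12)(k^3 + 10k^2 + 21k) + (125k^2 + 200k)
  k^3 + 10k^2 + 21k = ((1/125)k + 42/625)(125k^2 + 200k) + ((189/25)k)
  125k^2 + 200k = ((3125/189)k + 5000/189)((189/25)k) + (0)
Last nonzero remainder: (189/25)k. Dividing through by 189/25 gives the monic gcd k.
Cancel k from numerator and denominator to get the reduced form.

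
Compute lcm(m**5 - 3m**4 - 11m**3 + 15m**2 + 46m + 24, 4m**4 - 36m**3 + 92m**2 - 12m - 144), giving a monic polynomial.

m**6 - 6m**5 - 2m**4 + 48m**3 + m**2 - 114m - 72

Repeated division with remainder:
  m**5 - 3m**4 - 11m**3 + 15m**2 + 46m + 24 = ((1/4)m + 3/2)(4m**4 - 36m**3 + 92m**2 - 12m - 144) + (20m**3 - 120m**2 + 100m + 240)
  4m**4 - 36m**3 + 92m**2 - 12m - 144 = ((1/5)m - 3/5)(20m**3 - 120m**2 + 100m + 240) + (0)
Last nonzero remainder: 20m**3 - 120m**2 + 100m + 240. Dividing through by 20 gives the monic gcd m**3 - 6m**2 + 5m + 12.
Then lcm(f, g) = f·g / gcd(f, g); expanding and making the result monic gives the answer.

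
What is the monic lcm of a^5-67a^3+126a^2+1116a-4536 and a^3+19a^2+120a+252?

Euclidean algorithm in ℚ[a]:
  a^5-67a^3+126a^2+1116a-4536 = (a^2-19a+174)(a^3+19a^2+120a+252) + (-1152a^2-14976a-48384)
  a^3+19a^2+120a+252 = (-(1/1152)a-1/192)(-1152a^2-14976a-48384) + (0)
Last nonzero remainder: -1152a^2-14976a-48384. Dividing through by -1152 gives the monic gcd a^2+13a+42.
Then lcm(f, g) = f·g / gcd(f, g); expanding and making the result monic gives the answer.

a^6+6a^5-67a^4-276a^3+1872a^2+2160a-27216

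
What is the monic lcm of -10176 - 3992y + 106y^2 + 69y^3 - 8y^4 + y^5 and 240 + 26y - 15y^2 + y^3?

101760 + 29744y - 5052y^2 - 584y^3 + 149y^4 - 18y^5 + y^6

Apply the Euclidean algorithm:
  y^5 - 8y^4 + 69y^3 + 106y^2 - 3992y - 10176 = (y^2 + 7y + 148)(y^3 - 15y^2 + 26y + 240) + (1904y^2 - 9520y - 45696)
  y^3 - 15y^2 + 26y + 240 = ((1/1904)y - 5/952)(1904y^2 - 9520y - 45696) + (0)
Last nonzero remainder: 1904y^2 - 9520y - 45696. Dividing through by 1904 gives the monic gcd y^2 - 5y - 24.
Then lcm(f, g) = f·g / gcd(f, g); expanding and making the result monic gives the answer.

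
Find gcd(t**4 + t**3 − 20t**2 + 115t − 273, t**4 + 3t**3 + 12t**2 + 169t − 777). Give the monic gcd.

t**2 + 4t − 21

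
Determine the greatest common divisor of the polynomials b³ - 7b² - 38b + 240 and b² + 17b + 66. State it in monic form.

Apply the Euclidean algorithm:
  b³ - 7b² - 38b + 240 = (b - 24)(b² + 17b + 66) + (304b + 1824)
  b² + 17b + 66 = ((1/304)b + 11/304)(304b + 1824) + (0)
Last nonzero remainder: 304b + 1824. Dividing through by 304 gives the monic gcd b + 6.

b + 6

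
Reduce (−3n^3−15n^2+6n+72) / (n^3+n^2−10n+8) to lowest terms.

Apply the Euclidean algorithm:
  −3n^3−15n^2+6n+72 = (−3)(n^3+n^2−10n+8) + (−12n^2−24n+96)
  n^3+n^2−10n+8 = (−(1/12)n+1/12)(−12n^2−24n+96) + (0)
Last nonzero remainder: −12n^2−24n+96. Dividing through by −12 gives the monic gcd n^2+2n−8.
Cancel n^2+2n−8 from numerator and denominator to get the reduced form.

(−3n−9)/(n−1)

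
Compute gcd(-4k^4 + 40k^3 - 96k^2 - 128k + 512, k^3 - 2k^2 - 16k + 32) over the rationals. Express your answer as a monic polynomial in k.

k - 4

By polynomial division,
  -4k^4 + 40k^3 - 96k^2 - 128k + 512 = (-4k + 32)(k^3 - 2k^2 - 16k + 32) + (-96k^2 + 512k - 512)
  k^3 - 2k^2 - 16k + 32 = (-(1/96)k - 5/144)(-96k^2 + 512k - 512) + (-(32/9)k + 128/9)
  -96k^2 + 512k - 512 = (27k - 36)(-(32/9)k + 128/9) + (0)
Last nonzero remainder: -(32/9)k + 128/9. Dividing through by -32/9 gives the monic gcd k - 4.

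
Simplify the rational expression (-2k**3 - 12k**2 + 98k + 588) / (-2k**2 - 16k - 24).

Euclidean algorithm in ℚ[k]:
  -2k**3 - 12k**2 + 98k + 588 = (k - 2)(-2k**2 - 16k - 24) + (90k + 540)
  -2k**2 - 16k - 24 = (-(1/45)k - 2/45)(90k + 540) + (0)
Last nonzero remainder: 90k + 540. Dividing through by 90 gives the monic gcd k + 6.
Cancel k + 6 from numerator and denominator to get the reduced form.

(k**2 - 49)/(k + 2)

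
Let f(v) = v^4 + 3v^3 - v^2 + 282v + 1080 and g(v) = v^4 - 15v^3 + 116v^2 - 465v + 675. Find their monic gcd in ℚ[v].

v^2 - 7v + 45

Repeated division with remainder:
  v^4 + 3v^3 - v^2 + 282v + 1080 = (v^4 - 15v^3 + 116v^2 - 465v + 675) + (18v^3 - 117v^2 + 747v + 405)
  v^4 - 15v^3 + 116v^2 - 465v + 675 = ((1/18)v - 17/36)(18v^3 - 117v^2 + 747v + 405) + ((77/4)v^2 - (539/4)v + 3465/4)
  18v^3 - 117v^2 + 747v + 405 = ((72/77)v + 36/77)((77/4)v^2 - (539/4)v + 3465/4) + (0)
Last nonzero remainder: (77/4)v^2 - (539/4)v + 3465/4. Dividing through by 77/4 gives the monic gcd v^2 - 7v + 45.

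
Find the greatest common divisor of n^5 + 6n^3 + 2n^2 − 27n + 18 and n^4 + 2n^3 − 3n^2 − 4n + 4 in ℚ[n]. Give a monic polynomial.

n^3 − 3n + 2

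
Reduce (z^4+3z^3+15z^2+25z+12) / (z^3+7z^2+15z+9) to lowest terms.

Euclidean algorithm in ℚ[z]:
  z^4+3z^3+15z^2+25z+12 = (z-4)(z^3+7z^2+15z+9) + (28z^2+76z+48)
  z^3+7z^2+15z+9 = ((1/28)z+15/98)(28z^2+76z+48) + ((81/49)z+81/49)
  28z^2+76z+48 = ((1372/81)z+784/27)((81/49)z+81/49) + (0)
Last nonzero remainder: (81/49)z+81/49. Dividing through by 81/49 gives the monic gcd z+1.
Cancel z+1 from numerator and denominator to get the reduced form.

(z^3+2z^2+13z+12)/(z^2+6z+9)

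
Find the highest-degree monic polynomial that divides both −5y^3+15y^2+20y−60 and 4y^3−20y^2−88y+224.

y−2

Apply the Euclidean algorithm:
  −5y^3+15y^2+20y−60 = (−5/4)(4y^3−20y^2−88y+224) + (−10y^2−90y+220)
  4y^3−20y^2−88y+224 = (−(2/5)y+28/5)(−10y^2−90y+220) + (504y−1008)
  −10y^2−90y+220 = (−(5/252)y−55/252)(504y−1008) + (0)
Last nonzero remainder: 504y−1008. Dividing through by 504 gives the monic gcd y−2.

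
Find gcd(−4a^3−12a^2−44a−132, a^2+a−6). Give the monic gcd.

Apply the Euclidean algorithm:
  −4a^3−12a^2−44a−132 = (−4a−8)(a^2+a−6) + (−60a−180)
  a^2+a−6 = (−(1/60)a+1/30)(−60a−180) + (0)
Last nonzero remainder: −60a−180. Dividing through by −60 gives the monic gcd a+3.

a+3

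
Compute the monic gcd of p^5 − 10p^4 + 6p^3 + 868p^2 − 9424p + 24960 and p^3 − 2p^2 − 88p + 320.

p^3 − 2p^2 − 88p + 320

Apply the Euclidean algorithm:
  p^5 − 10p^4 + 6p^3 + 868p^2 − 9424p + 24960 = (p^2 − 8p + 78)(p^3 − 2p^2 − 88p + 320) + (0)
The last nonzero remainder p^3 − 2p^2 − 88p + 320 is already monic.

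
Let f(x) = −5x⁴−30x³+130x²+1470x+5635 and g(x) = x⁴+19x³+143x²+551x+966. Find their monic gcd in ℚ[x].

Apply the Euclidean algorithm:
  −5x⁴−30x³+130x²+1470x+5635 = (−5)(x⁴+19x³+143x²+551x+966) + (65x³+845x²+4225x+10465)
  x⁴+19x³+143x²+551x+966 = ((1/65)x+6/65)(65x³+845x²+4225x+10465) + (0)
Last nonzero remainder: 65x³+845x²+4225x+10465. Dividing through by 65 gives the monic gcd x³+13x²+65x+161.

x³+13x²+65x+161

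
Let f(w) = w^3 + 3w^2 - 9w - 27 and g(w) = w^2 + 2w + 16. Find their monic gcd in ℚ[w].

Repeated division with remainder:
  w^3 + 3w^2 - 9w - 27 = (w + 1)(w^2 + 2w + 16) + (-27w - 43)
  w^2 + 2w + 16 = (-(1/27)w - 11/729)(-27w - 43) + (11191/729)
  -27w - 43 = (-(19683/11191)w - 31347/11191)(11191/729) + (0)
The last nonzero remainder is the constant 11191/729, so the polynomials are coprime and gcd = 1.

1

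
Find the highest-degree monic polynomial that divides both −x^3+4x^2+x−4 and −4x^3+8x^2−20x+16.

x−1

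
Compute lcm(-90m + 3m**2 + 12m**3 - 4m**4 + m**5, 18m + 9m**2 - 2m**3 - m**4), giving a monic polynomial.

-270m - 81m**2 + 39m**3 - m**5 + m**6

Euclidean algorithm in ℚ[m]:
  m**5 - 4m**4 + 12m**3 + 3m**2 - 90m = (-m + 6)(-m**4 - 2m**3 + 9m**2 + 18m) + (33m**3 - 33m**2 - 198m)
  -m**4 - 2m**3 + 9m**2 + 18m = (-(1/33)m - 1/11)(33m**3 - 33m**2 - 198m) + (0)
Last nonzero remainder: 33m**3 - 33m**2 - 198m. Dividing through by 33 gives the monic gcd m**3 - m**2 - 6m.
Then lcm(f, g) = f·g / gcd(f, g); expanding and making the result monic gives the answer.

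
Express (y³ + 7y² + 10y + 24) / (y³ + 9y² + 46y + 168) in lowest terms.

(y² + y + 4)/(y² + 3y + 28)

Euclidean algorithm in ℚ[y]:
  y³ + 7y² + 10y + 24 = (y³ + 9y² + 46y + 168) + (-2y² - 36y - 144)
  y³ + 9y² + 46y + 168 = (-(1/2)y + 9/2)(-2y² - 36y - 144) + (136y + 816)
  -2y² - 36y - 144 = (-(1/68)y - 3/17)(136y + 816) + (0)
Last nonzero remainder: 136y + 816. Dividing through by 136 gives the monic gcd y + 6.
Cancel y + 6 from numerator and denominator to get the reduced form.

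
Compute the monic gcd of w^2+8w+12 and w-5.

1

Repeated division with remainder:
  w^2+8w+12 = (w+13)(w-5) + (77)
  w-5 = ((1/77)w-5/77)(77) + (0)
The last nonzero remainder is the constant 77, so the polynomials are coprime and gcd = 1.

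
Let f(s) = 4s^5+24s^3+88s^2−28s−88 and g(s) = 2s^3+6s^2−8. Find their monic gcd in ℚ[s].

Apply the Euclidean algorithm:
  4s^5+24s^3+88s^2−28s−88 = (2s^2−6s+30)(2s^3+6s^2−8) + (−76s^2−76s+152)
  2s^3+6s^2−8 = (−(1/38)s−1/19)(−76s^2−76s+152) + (0)
Last nonzero remainder: −76s^2−76s+152. Dividing through by −76 gives the monic gcd s^2+s−2.

s^2+s−2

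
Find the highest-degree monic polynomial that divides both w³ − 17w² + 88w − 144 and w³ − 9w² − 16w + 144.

By polynomial division,
  w³ − 17w² + 88w − 144 = (w³ − 9w² − 16w + 144) + (−8w² + 104w − 288)
  w³ − 9w² − 16w + 144 = (−(1/8)w − 1/2)(−8w² + 104w − 288) + (0)
Last nonzero remainder: −8w² + 104w − 288. Dividing through by −8 gives the monic gcd w² − 13w + 36.

w² − 13w + 36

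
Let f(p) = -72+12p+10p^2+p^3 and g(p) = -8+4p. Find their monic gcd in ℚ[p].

Apply the Euclidean algorithm:
  p^3+10p^2+12p-72 = ((1/4)p^2+3p+9)(4p-8) + (0)
Last nonzero remainder: 4p-8. Dividing through by 4 gives the monic gcd p-2.

-2+p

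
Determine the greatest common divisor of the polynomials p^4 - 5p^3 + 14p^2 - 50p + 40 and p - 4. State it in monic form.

Euclidean algorithm in ℚ[p]:
  p^4 - 5p^3 + 14p^2 - 50p + 40 = (p^3 - p^2 + 10p - 10)(p - 4) + (0)
The last nonzero remainder p - 4 is already monic.

p - 4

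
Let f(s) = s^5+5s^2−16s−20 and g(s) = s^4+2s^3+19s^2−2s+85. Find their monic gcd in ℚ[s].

Euclidean algorithm in ℚ[s]:
  s^5+5s^2−16s−20 = (s−2)(s^4+2s^3+19s^2−2s+85) + (−15s^3+45s^2−105s+150)
  s^4+2s^3+19s^2−2s+85 = (−(1/15)s−1/3)(−15s^3+45s^2−105s+150) + (27s^2−27s+135)
  −15s^3+45s^2−105s+150 = (−(5/9)s+10/9)(27s^2−27s+135) + (0)
Last nonzero remainder: 27s^2−27s+135. Dividing through by 27 gives the monic gcd s^2−s+5.

s^2−s+5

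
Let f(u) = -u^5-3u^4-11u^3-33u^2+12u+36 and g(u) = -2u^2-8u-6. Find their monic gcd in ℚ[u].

By polynomial division,
  -u^5-3u^4-11u^3-33u^2+12u+36 = ((1/2)u^3-(1/2)u^2+6u-6)(-2u^2-8u-6) + (0)
Last nonzero remainder: -2u^2-8u-6. Dividing through by -2 gives the monic gcd u^2+4u+3.

u^2+4u+3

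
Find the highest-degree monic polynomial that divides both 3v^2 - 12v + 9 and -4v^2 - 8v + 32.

1

Repeated division with remainder:
  3v^2 - 12v + 9 = (-3/4)(-4v^2 - 8v + 32) + (-18v + 33)
  -4v^2 - 8v + 32 = ((2/9)v + 23/27)(-18v + 33) + (35/9)
  -18v + 33 = (-(162/35)v + 297/35)(35/9) + (0)
The last nonzero remainder is the constant 35/9, so the polynomials are coprime and gcd = 1.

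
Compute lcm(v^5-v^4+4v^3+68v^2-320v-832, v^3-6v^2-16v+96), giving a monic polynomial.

v^6-7v^5+10v^4+44v^3-728v^2+1088v+4992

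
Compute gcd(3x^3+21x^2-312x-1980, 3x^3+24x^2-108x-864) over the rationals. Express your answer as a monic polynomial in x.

x+6

Apply the Euclidean algorithm:
  3x^3+21x^2-312x-1980 = (3x^3+24x^2-108x-864) + (-3x^2-204x-1116)
  3x^3+24x^2-108x-864 = (-x+60)(-3x^2-204x-1116) + (11016x+66096)
  -3x^2-204x-1116 = (-(1/3672)x-31/1836)(11016x+66096) + (0)
Last nonzero remainder: 11016x+66096. Dividing through by 11016 gives the monic gcd x+6.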